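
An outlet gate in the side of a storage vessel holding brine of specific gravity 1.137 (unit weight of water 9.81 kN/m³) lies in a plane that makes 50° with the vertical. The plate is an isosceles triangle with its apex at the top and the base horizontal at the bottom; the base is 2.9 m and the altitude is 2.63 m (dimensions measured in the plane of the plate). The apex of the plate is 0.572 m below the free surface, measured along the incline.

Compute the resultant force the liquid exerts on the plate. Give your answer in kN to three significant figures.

γ = 1.137 × 9.81 = 11.15397 kN/m³.
The plate makes 50° with the vertical, i.e. θ = 90° − 50° = 40° to the horizontal. Measuring y along the incline from the free-surface line, vertical depth h = y·sinθ with sinθ = 0.642788.
With the apex up, the centroid sits 2h/3 = 2 × 2.63/3 = 1.75333 m below the apex, so y_c = 0.572 + 1.75333 = 2.32533 m and h_c = 2.32533 × 0.642788 = 1.49469 m.
A = ½ × 2.9 × 2.63 = 3.8135 m².
Resultant F = γ·h_c·A = 11.15397 × 1.49469 × 3.8135 = 63.5776 kN.

F ≈ 63.6 kN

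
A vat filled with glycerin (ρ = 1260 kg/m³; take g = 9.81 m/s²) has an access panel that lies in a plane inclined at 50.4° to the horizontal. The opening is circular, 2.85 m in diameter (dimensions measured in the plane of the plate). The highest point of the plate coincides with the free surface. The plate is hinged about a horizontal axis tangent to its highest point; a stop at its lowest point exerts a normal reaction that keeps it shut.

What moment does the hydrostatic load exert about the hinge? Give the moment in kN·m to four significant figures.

γ = ρg = 1260 × 9.81 / 1000 = 12.3606 kN/m³.
Let θ = 50.4° be the plate's angle to the horizontal; measure y along the incline from where the plane meets the free surface. Vertical depth h = y·sinθ with sinθ = 0.770513.
The centroid is at the centre, 1.425 m below the top of the plate, so y_c = 1.425 m and h_c = 1.425 × 0.770513 = 1.09798 m.
A = π(1.425)² = 6.3794 m².
Resultant F = γ·h_c·A = 12.3606 × 1.09798 × 6.3794 = 86.5792 kN.
I_c = πr⁴/4 = π × 1.425⁴/4 = 3.23854 m⁴.
Centre of pressure: y_p = y_c + I_c/(y_c·A) = 1.425 + 3.23854/(1.425 × 6.3794) = 1.425 + 0.35625 = 1.78125 m along the plane.
The resultant acts 1.425 + 0.35625 = 1.78125 m (along the plate) below the hinge at the top edge, so the moment about the hinge is M = F × 1.78125 = 86.5792 × 1.78125 = 154.219 kN·m.

M ≈ 154.2 kN·m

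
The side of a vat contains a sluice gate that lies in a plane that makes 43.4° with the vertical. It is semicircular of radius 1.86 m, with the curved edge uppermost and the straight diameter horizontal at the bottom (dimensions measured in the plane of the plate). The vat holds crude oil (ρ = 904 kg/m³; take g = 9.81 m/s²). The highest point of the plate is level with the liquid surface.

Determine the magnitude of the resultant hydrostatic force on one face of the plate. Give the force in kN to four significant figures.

γ = ρg = 904 × 9.81 / 1000 = 8.86824 kN/m³.
The plate makes 43.4° with the vertical, i.e. θ = 90° − 43.4° = 46.6° to the horizontal. Measuring y along the incline from the free-surface line, vertical depth h = y·sinθ with sinθ = 0.726575.
The centroid lies 4r/(3π) = 0.789409 m above the diameter, so r − 4r/(3π) = 1.86 − 0.789409 = 1.07059 m below the topmost point, so y_c = 1.07059 m and h_c = 1.07059 × 0.726575 = 0.777864 m.
A = πr²/2 = π × 1.86²/2 = 5.43433 m².
Resultant F = γ·h_c·A = 8.86824 × 0.777864 × 5.43433 = 37.4876 kN.

F ≈ 37.49 kN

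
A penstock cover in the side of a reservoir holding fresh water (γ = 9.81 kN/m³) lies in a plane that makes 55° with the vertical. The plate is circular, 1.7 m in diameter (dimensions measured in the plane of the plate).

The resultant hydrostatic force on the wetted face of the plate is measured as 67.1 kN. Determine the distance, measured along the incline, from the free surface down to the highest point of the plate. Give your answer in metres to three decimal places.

y_top ≈ 4.404 m

γ = 9.81 kN/m³.
A = π(0.85)² = 2.2698 m².
From F = γ·h_c·A, the centroid depth is h_c = 67.1/(9.81 × 2.2698) = 3.01346 m.
The plate makes 55° with the vertical, i.e. θ = 90° − 55° = 35° to the horizontal. Measuring y along the incline from the free-surface line, vertical depth h = y·sinθ with sinθ = 0.573576.
Along the incline, y_c = h_c/sinθ = 3.01346/0.573576 = 5.25381 m.
The centroid is at the centre, 0.85 m below the top of the plate, so the highest point sits at y_top = 5.25381 − 0.85 = 4.40381 m along the incline.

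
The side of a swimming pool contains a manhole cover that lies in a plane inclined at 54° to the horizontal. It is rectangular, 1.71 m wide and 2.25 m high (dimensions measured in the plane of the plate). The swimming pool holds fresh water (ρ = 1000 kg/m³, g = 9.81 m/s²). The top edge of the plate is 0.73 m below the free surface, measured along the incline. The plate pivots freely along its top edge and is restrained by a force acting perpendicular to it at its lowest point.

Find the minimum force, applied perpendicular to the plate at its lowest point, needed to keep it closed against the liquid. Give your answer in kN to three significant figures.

P ≈ 34.0 kN

γ = ρg = 1000 × 9.81 = 9810 N/m³ = 9.81 kN/m³.
Let θ = 54° be the plate's angle to the horizontal; measure y along the incline from where the plane meets the free surface. Vertical depth h = y·sinθ with sinθ = 0.809017.
The centroid lies 2.25/2 = 1.125 m below the top edge, so y_c = 0.73 + 1.125 = 1.855 m and h_c = 1.855 × 0.809017 = 1.50073 m.
A = 1.71 × 2.25 = 3.8475 m².
Resultant F = γ·h_c·A = 9.81 × 1.50073 × 3.8475 = 56.6435 kN.
I_c = b·h³/12 = 1.71 × 2.25³/12 = 1.62316 m⁴.
Centre of pressure: y_p = y_c + I_c/(y_c·A) = 1.855 + 1.62316/(1.855 × 3.8475) = 1.855 + 0.227425 = 2.08242 m along the plane.
The resultant acts 1.125 + 0.227425 = 1.35242 m (along the plate) below the hinge at the top edge, so the moment about the hinge is M = F × 1.35242 = 56.6435 × 1.35242 = 76.6058 kN·m.
A normal force at the bottom, 2.25 m from the hinge, must supply this moment: P = 76.6058/2.25 = 34.047 kN.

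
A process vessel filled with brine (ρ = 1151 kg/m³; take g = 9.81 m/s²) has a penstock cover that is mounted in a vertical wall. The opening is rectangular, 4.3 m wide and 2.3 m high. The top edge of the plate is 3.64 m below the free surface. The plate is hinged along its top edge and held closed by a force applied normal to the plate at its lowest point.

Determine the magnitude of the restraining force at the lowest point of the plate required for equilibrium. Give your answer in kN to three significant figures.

γ = ρg = 1151 × 9.81 / 1000 = 11.29131 kN/m³.
The centroid lies 2.3/2 = 1.15 m below the top edge, so the centroid depth is h_c = 3.64 + 1.15 = 4.79 m.
A = 4.3 × 2.3 = 9.89 m².
Resultant F = γ·h_c·A = 11.29131 × 4.79 × 9.89 = 534.904 kN.
I_c = b·h³/12 = 4.3 × 2.3³/12 = 4.35984 m⁴.
Centre of pressure: y_p = y_c + I_c/(y_c·A) = 4.79 + 4.35984/(4.79 × 9.89) = 4.79 + 0.092032 = 4.88203 m along the plane.
The resultant acts 1.15 + 0.092032 = 1.24203 m (along the plate) below the hinge at the top edge, so the moment about the hinge is M = F × 1.24203 = 534.904 × 1.24203 = 664.367 kN·m.
A normal force at the bottom, 2.3 m from the hinge, must supply this moment: P = 664.367/2.3 = 288.855 kN.

P ≈ 289 kN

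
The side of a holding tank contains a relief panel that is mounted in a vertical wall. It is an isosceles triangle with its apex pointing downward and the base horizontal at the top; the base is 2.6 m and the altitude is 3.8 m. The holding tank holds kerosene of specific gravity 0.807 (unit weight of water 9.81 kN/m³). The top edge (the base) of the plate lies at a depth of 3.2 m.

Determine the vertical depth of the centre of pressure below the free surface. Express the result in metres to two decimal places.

h_p = 4.65 m

γ = 0.807 × 9.81 = 7.91667 kN/m³.
With the apex down, the centroid sits h/3 = 3.8/3 = 1.26667 m below the base (the top edge), so the centroid depth is h_c = 3.2 + 1.26667 = 4.46667 m.
A = ½ × 2.6 × 3.8 = 4.94 m².
Resultant F = γ·h_c·A = 7.91667 × 4.46667 × 4.94 = 174.684 kN.
I_c = b·h³/36 = 2.6 × 3.8³/36 = 3.96298 m⁴.
Centre of pressure: y_p = y_c + I_c/(y_c·A) = 4.46667 + 3.96298/(4.46667 × 4.94) = 4.46667 + 0.179602 = 4.64627 m along the plane.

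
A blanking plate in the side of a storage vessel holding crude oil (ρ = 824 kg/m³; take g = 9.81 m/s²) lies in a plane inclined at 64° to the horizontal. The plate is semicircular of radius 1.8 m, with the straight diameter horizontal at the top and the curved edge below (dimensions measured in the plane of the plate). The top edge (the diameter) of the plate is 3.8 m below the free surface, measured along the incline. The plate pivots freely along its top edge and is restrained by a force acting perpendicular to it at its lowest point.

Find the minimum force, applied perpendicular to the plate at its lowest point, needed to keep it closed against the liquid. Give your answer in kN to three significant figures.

γ = ρg = 824 × 9.81 / 1000 = 8.08344 kN/m³.
Let θ = 64° be the plate's angle to the horizontal; measure y along the incline from where the plane meets the free surface. Vertical depth h = y·sinθ with sinθ = 0.898794.
The centroid of a semicircle lies 4r/(3π) = 0.763944 m from the diameter, here below the top edge, so y_c = 3.8 + 0.763944 = 4.56394 m and h_c = 4.56394 × 0.898794 = 4.10204 m.
A = πr²/2 = π × 1.8²/2 = 5.08938 m².
Resultant F = γ·h_c·A = 8.08344 × 4.10204 × 5.08938 = 168.757 kN.
I_c = (π/8 − 8/(9π))·r⁴ = 0.109757 × 1.8⁴ = 1.15219 m⁴.
Centre of pressure: y_p = y_c + I_c/(y_c·A) = 4.56394 + 1.15219/(4.56394 × 5.08938) = 4.56394 + 0.0496043 = 4.61354 m along the plane.
The resultant acts 0.763944 + 0.0496043 = 0.813548 m (along the plate) below the hinge at the top edge, so the moment about the hinge is M = F × 0.813548 = 168.757 × 0.813548 = 137.292 kN·m.
A normal force at the bottom, 1.8 m from the hinge, must supply this moment: P = 137.292/1.8 = 76.2733 kN.

P ≈ 76.3 kN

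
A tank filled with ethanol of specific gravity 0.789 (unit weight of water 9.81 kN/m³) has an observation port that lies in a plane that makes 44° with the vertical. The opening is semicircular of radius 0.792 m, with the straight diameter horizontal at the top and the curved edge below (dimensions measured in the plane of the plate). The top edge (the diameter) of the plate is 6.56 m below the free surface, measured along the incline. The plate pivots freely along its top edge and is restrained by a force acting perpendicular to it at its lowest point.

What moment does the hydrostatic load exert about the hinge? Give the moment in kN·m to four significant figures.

M ≈ 12.96 kN·m

γ = 0.789 × 9.81 = 7.74009 kN/m³.
The plate makes 44° with the vertical, i.e. θ = 90° − 44° = 46° to the horizontal. Measuring y along the incline from the free-surface line, vertical depth h = y·sinθ with sinθ = 0.719340.
The centroid of a semicircle lies 4r/(3π) = 0.336135 m from the diameter, here below the top edge, so y_c = 6.56 + 0.336135 = 6.89613 m and h_c = 6.89613 × 0.719340 = 4.96066 m.
A = πr²/2 = π × 0.792²/2 = 0.985304 m².
Resultant F = γ·h_c·A = 7.74009 × 4.96066 × 0.985304 = 37.8317 kN.
I_c = (π/8 − 8/(9π))·r⁴ = 0.109757 × 0.792⁴ = 0.043185 m⁴.
Centre of pressure: y_p = y_c + I_c/(y_c·A) = 6.89613 + 0.043185/(6.89613 × 0.985304) = 6.89613 + 0.00635561 = 6.90249 m along the plane.
The resultant acts 0.336135 + 0.00635561 = 0.342491 m (along the plate) below the hinge at the top edge, so the moment about the hinge is M = F × 0.342491 = 37.8317 × 0.342491 = 12.957 kN·m.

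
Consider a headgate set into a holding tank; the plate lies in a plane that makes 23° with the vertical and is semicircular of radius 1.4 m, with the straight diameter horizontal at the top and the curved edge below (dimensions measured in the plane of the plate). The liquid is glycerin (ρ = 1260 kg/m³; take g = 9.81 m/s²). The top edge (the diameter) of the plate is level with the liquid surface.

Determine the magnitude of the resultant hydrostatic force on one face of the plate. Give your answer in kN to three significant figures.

F ≈ 20.8 kN

γ = ρg = 1260 × 9.81 / 1000 = 12.3606 kN/m³.
The plate makes 23° with the vertical, i.e. θ = 90° − 23° = 67° to the horizontal. Measuring y along the incline from the free-surface line, vertical depth h = y·sinθ with sinθ = 0.920505.
The centroid of a semicircle lies 4r/(3π) = 0.594178 m from the diameter, here below the top edge, so y_c = 0.594178 m and h_c = 0.594178 × 0.920505 = 0.546944 m.
A = πr²/2 = π × 1.4²/2 = 3.07876 m².
Resultant F = γ·h_c·A = 12.3606 × 0.546944 × 3.07876 = 20.8141 kN.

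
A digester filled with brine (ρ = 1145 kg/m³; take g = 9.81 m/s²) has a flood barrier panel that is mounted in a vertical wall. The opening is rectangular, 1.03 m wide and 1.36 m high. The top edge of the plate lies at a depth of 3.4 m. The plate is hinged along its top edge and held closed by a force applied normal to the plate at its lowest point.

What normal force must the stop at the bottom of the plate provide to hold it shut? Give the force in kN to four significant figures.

γ = ρg = 1145 × 9.81 / 1000 = 11.23245 kN/m³.
The centroid lies 1.36/2 = 0.68 m below the top edge, so the centroid depth is h_c = 3.4 + 0.68 = 4.08 m.
A = 1.03 × 1.36 = 1.4008 m².
Resultant F = γ·h_c·A = 11.23245 × 4.08 × 1.4008 = 64.1964 kN.
I_c = b·h³/12 = 1.03 × 1.36³/12 = 0.21591 m⁴.
Centre of pressure: y_p = y_c + I_c/(y_c·A) = 4.08 + 0.21591/(4.08 × 1.4008) = 4.08 + 0.0377778 = 4.11778 m along the plane.
The resultant acts 0.68 + 0.0377778 = 0.717778 m (along the plate) below the hinge at the top edge, so the moment about the hinge is M = F × 0.717778 = 64.1964 × 0.717778 = 46.0788 kN·m.
A normal force at the bottom, 1.36 m from the hinge, must supply this moment: P = 46.0788/1.36 = 33.8815 kN.

P ≈ 33.88 kN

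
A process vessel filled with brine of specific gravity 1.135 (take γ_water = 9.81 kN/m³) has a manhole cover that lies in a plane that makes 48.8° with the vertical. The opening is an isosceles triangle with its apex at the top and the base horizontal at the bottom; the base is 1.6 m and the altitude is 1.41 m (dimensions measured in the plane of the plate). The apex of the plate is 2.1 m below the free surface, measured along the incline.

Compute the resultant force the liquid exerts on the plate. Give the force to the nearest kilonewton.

γ = 1.135 × 9.81 = 11.13435 kN/m³.
The plate makes 48.8° with the vertical, i.e. θ = 90° − 48.8° = 41.2° to the horizontal. Measuring y along the incline from the free-surface line, vertical depth h = y·sinθ with sinθ = 0.658689.
With the apex up, the centroid sits 2h/3 = 2 × 1.41/3 = 0.94 m below the apex, so y_c = 2.1 + 0.94 = 3.04 m and h_c = 3.04 × 0.658689 = 2.00241 m.
A = ½ × 1.6 × 1.41 = 1.128 m².
Resultant F = γ·h_c·A = 11.13435 × 2.00241 × 1.128 = 25.1494 kN.

F ≈ 25 kN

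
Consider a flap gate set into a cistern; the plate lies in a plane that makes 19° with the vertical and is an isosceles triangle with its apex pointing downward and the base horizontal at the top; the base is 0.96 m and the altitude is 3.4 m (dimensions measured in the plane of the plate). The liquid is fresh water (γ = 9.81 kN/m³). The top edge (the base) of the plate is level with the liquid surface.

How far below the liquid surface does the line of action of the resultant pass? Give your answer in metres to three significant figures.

h_p = 1.61 m

γ = 9.81 kN/m³.
The plate makes 19° with the vertical, i.e. θ = 90° − 19° = 71° to the horizontal. Measuring y along the incline from the free-surface line, vertical depth h = y·sinθ with sinθ = 0.945519.
With the apex down, the centroid sits h/3 = 3.4/3 = 1.13333 m below the base (the top edge), so y_c = 1.13333 m and h_c = 1.13333 × 0.945519 = 1.07159 m.
A = ½ × 0.96 × 3.4 = 1.632 m².
Resultant F = γ·h_c·A = 9.81 × 1.07159 × 1.632 = 17.1561 kN.
I_c = b·h³/36 = 0.96 × 3.4³/36 = 1.04811 m⁴.
Centre of pressure: y_p = y_c + I_c/(y_c·A) = 1.13333 + 1.04811/(1.13333 × 1.632) = 1.13333 + 0.56667 = 1.7 m along the plane.
Vertically, h_p = y_p·sinθ = 1.7 × 0.945519 = 1.60738 m.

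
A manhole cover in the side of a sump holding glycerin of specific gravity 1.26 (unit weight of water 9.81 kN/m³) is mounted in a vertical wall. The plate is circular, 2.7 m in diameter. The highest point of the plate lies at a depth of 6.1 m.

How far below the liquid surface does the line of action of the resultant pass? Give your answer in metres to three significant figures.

h_p = 7.51 m

γ = 1.26 × 9.81 = 12.3606 kN/m³.
The centroid is at the centre, 1.35 m below the top of the plate, so the centroid depth is h_c = 6.1 + 1.35 = 7.45 m.
A = π(1.35)² = 5.72555 m².
Resultant F = γ·h_c·A = 12.3606 × 7.45 × 5.72555 = 527.246 kN.
I_c = πr⁴/4 = π × 1.35⁴/4 = 2.6087 m⁴.
Centre of pressure: y_p = y_c + I_c/(y_c·A) = 7.45 + 2.6087/(7.45 × 5.72555) = 7.45 + 0.0611576 = 7.51116 m along the plane.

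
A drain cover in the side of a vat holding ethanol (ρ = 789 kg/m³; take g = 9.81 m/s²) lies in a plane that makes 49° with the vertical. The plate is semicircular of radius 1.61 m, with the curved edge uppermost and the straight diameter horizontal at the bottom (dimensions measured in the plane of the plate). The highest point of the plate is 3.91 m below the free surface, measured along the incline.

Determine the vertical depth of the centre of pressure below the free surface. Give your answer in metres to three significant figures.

γ = ρg = 789 × 9.81 / 1000 = 7.74009 kN/m³.
The plate makes 49° with the vertical, i.e. θ = 90° − 49° = 41° to the horizontal. Measuring y along the incline from the free-surface line, vertical depth h = y·sinθ with sinθ = 0.656059.
The centroid lies 4r/(3π) = 0.683305 m above the diameter, so r − 4r/(3π) = 1.61 − 0.683305 = 0.926695 m below the topmost point, so y_c = 3.91 + 0.926695 = 4.8367 m and h_c = 4.8367 × 0.656059 = 3.17316 m.
A = πr²/2 = π × 1.61²/2 = 4.07166 m².
Resultant F = γ·h_c·A = 7.74009 × 3.17316 × 4.07166 = 100.002 kN.
I_c = (π/8 − 8/(9π))·r⁴ = 0.109757 × 1.61⁴ = 0.737455 m⁴.
Centre of pressure: y_p = y_c + I_c/(y_c·A) = 4.8367 + 0.737455/(4.8367 × 4.07166) = 4.8367 + 0.0374468 = 4.87415 m along the plane.
Vertically, h_p = y_p·sinθ = 4.87415 × 0.656059 = 3.19773 m.

h_p = 3.20 m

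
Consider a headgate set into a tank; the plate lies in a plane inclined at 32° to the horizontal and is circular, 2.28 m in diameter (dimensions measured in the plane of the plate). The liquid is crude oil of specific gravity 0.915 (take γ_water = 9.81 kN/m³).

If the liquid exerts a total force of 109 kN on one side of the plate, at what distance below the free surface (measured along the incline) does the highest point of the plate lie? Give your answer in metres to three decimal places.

γ = 0.915 × 9.81 = 8.97615 kN/m³.
A = π(1.14)² = 4.08281 m².
From F = γ·h_c·A, the centroid depth is h_c = 109/(8.97615 × 4.08281) = 2.97425 m.
Let θ = 32° be the plate's angle to the horizontal; measure y along the incline from where the plane meets the free surface. Vertical depth h = y·sinθ with sinθ = 0.529919.
Along the incline, y_c = h_c/sinθ = 2.97425/0.529919 = 5.61265 m.
The centroid is at the centre, 1.14 m below the top of the plate, so the highest point sits at y_top = 5.61265 − 1.14 = 4.47265 m along the incline.

y_top ≈ 4.473 m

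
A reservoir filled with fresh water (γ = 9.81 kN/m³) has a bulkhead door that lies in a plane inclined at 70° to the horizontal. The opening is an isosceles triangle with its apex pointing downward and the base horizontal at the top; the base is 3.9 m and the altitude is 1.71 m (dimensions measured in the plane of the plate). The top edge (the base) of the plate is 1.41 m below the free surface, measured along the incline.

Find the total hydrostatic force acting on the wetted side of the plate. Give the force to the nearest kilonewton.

γ = 9.81 kN/m³.
Let θ = 70° be the plate's angle to the horizontal; measure y along the incline from where the plane meets the free surface. Vertical depth h = y·sinθ with sinθ = 0.939693.
With the apex down, the centroid sits h/3 = 1.71/3 = 0.57 m below the base (the top edge), so y_c = 1.41 + 0.57 = 1.98 m and h_c = 1.98 × 0.939693 = 1.86059 m.
A = ½ × 3.9 × 1.71 = 3.3345 m².
Resultant F = γ·h_c·A = 9.81 × 1.86059 × 3.3345 = 60.8626 kN.

F ≈ 61 kN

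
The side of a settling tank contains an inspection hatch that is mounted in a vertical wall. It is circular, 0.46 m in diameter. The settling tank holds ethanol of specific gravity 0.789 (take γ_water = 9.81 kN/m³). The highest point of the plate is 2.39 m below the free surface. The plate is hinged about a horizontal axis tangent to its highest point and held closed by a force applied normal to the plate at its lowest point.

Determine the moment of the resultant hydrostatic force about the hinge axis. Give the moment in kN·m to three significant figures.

γ = 0.789 × 9.81 = 7.74009 kN/m³.
The centroid is at the centre, 0.23 m below the top of the plate, so the centroid depth is h_c = 2.39 + 0.23 = 2.62 m.
A = π(0.23)² = 0.16619 m².
Resultant F = γ·h_c·A = 7.74009 × 2.62 × 0.16619 = 3.37017 kN.
I_c = πr⁴/4 = π × 0.23⁴/4 = 0.00219787 m⁴.
Centre of pressure: y_p = y_c + I_c/(y_c·A) = 2.62 + 0.00219787/(2.62 × 0.16619) = 2.62 + 0.00504773 = 2.62505 m along the plane.
The resultant acts 0.23 + 0.00504773 = 0.235048 m (along the plate) below the hinge at the top edge, so the moment about the hinge is M = F × 0.235048 = 3.37017 × 0.235048 = 0.792152 kN·m.

M ≈ 0.792 kN·m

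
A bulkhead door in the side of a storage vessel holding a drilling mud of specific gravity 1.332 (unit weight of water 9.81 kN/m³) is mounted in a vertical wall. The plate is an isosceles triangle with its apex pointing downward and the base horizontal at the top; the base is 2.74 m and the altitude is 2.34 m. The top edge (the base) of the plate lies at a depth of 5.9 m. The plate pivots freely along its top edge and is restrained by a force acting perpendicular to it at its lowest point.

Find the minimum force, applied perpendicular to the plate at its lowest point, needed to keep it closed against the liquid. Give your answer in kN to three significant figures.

γ = 1.332 × 9.81 = 13.06692 kN/m³.
With the apex down, the centroid sits h/3 = 2.34/3 = 0.78 m below the base (the top edge), so the centroid depth is h_c = 5.9 + 0.78 = 6.68 m.
A = ½ × 2.74 × 2.34 = 3.2058 m².
Resultant F = γ·h_c·A = 13.06692 × 6.68 × 3.2058 = 279.825 kN.
I_c = b·h³/36 = 2.74 × 2.34³/36 = 0.975204 m⁴.
Centre of pressure: y_p = y_c + I_c/(y_c·A) = 6.68 + 0.975204/(6.68 × 3.2058) = 6.68 + 0.0455389 = 6.72554 m along the plane.
The resultant acts 0.78 + 0.0455389 = 0.825539 m (along the plate) below the hinge at the top edge, so the moment about the hinge is M = F × 0.825539 = 279.825 × 0.825539 = 231.006 kN·m.
A normal force at the bottom, 2.34 m from the hinge, must supply this moment: P = 231.006/2.34 = 98.7205 kN.

P ≈ 98.7 kN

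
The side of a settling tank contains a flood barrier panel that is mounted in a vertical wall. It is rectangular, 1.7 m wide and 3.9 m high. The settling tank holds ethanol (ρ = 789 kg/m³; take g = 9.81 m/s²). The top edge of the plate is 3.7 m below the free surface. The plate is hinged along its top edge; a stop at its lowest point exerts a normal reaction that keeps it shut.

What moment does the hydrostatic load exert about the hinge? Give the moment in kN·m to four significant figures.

M ≈ 630.4 kN·m

γ = ρg = 789 × 9.81 / 1000 = 7.74009 kN/m³.
The centroid lies 3.9/2 = 1.95 m below the top edge, so the centroid depth is h_c = 3.7 + 1.95 = 5.65 m.
A = 1.7 × 3.9 = 6.63 m².
Resultant F = γ·h_c·A = 7.74009 × 5.65 × 6.63 = 289.94 kN.
I_c = b·h³/12 = 1.7 × 3.9³/12 = 8.40353 m⁴.
Centre of pressure: y_p = y_c + I_c/(y_c·A) = 5.65 + 8.40353/(5.65 × 6.63) = 5.65 + 0.224336 = 5.87434 m along the plane.
The resultant acts 1.95 + 0.224336 = 2.17434 m (along the plate) below the hinge at the top edge, so the moment about the hinge is M = F × 2.17434 = 289.94 × 2.17434 = 630.428 kN·m.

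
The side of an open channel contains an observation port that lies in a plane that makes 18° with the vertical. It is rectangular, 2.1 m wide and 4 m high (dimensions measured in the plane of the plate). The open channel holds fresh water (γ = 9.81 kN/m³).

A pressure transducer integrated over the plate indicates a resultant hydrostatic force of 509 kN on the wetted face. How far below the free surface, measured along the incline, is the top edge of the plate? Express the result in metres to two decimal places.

γ = 9.81 kN/m³.
A = 2.1 × 4 = 8.4 m².
From F = γ·h_c·A, the centroid depth is h_c = 509/(9.81 × 8.4) = 6.17688 m.
The plate makes 18° with the vertical, i.e. θ = 90° − 18° = 72° to the horizontal. Measuring y along the incline from the free-surface line, vertical depth h = y·sinθ with sinθ = 0.951057.
Along the incline, y_c = h_c/sinθ = 6.17688/0.951057 = 6.49475 m.
The centroid lies 4/2 = 2 m below the top edge, so the top edge sits at y_top = 6.49475 − 2 = 4.49475 m along the incline.

y_top ≈ 4.49 m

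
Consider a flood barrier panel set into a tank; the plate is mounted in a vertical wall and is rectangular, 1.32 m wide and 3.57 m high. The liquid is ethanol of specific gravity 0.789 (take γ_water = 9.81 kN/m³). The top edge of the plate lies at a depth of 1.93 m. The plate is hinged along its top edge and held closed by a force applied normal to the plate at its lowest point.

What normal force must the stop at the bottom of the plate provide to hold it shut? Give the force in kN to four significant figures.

P ≈ 78.60 kN

γ = 0.789 × 9.81 = 7.74009 kN/m³.
The centroid lies 3.57/2 = 1.785 m below the top edge, so the centroid depth is h_c = 1.93 + 1.785 = 3.715 m.
A = 1.32 × 3.57 = 4.7124 m².
Resultant F = γ·h_c·A = 7.74009 × 3.715 × 4.7124 = 135.502 kN.
I_c = b·h³/12 = 1.32 × 3.57³/12 = 5.00492 m⁴.
Centre of pressure: y_p = y_c + I_c/(y_c·A) = 3.715 + 5.00492/(3.715 × 4.7124) = 3.715 + 0.285888 = 4.00089 m along the plane.
The resultant acts 1.785 + 0.285888 = 2.07089 m (along the plate) below the hinge at the top edge, so the moment about the hinge is M = F × 2.07089 = 135.502 × 2.07089 = 280.61 kN·m.
A normal force at the bottom, 3.57 m from the hinge, must supply this moment: P = 280.61/3.57 = 78.6022 kN.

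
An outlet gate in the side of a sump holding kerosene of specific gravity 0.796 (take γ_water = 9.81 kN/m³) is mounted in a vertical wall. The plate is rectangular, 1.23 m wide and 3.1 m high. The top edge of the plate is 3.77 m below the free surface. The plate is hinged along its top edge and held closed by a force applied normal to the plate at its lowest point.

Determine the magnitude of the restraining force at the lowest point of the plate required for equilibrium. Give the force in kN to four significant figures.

γ = 0.796 × 9.81 = 7.80876 kN/m³.
The centroid lies 3.1/2 = 1.55 m below the top edge, so the centroid depth is h_c = 3.77 + 1.55 = 5.32 m.
A = 1.23 × 3.1 = 3.813 m².
Resultant F = γ·h_c·A = 7.80876 × 5.32 × 3.813 = 158.402 kN.
I_c = b·h³/12 = 1.23 × 3.1³/12 = 3.05358 m⁴.
Centre of pressure: y_p = y_c + I_c/(y_c·A) = 5.32 + 3.05358/(5.32 × 3.813) = 5.32 + 0.150533 = 5.47053 m along the plane.
The resultant acts 1.55 + 0.150533 = 1.70053 m (along the plate) below the hinge at the top edge, so the moment about the hinge is M = F × 1.70053 = 158.402 × 1.70053 = 269.367 kN·m.
A normal force at the bottom, 3.1 m from the hinge, must supply this moment: P = 269.367/3.1 = 86.8926 kN.

P ≈ 86.89 kN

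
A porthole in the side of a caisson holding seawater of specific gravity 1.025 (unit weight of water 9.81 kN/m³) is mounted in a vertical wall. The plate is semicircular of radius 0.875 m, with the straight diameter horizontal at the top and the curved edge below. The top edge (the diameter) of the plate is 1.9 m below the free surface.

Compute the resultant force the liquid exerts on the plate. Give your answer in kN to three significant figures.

F ≈ 27.5 kN

γ = 1.025 × 9.81 = 10.05525 kN/m³.
The centroid of a semicircle lies 4r/(3π) = 0.371362 m from the diameter, here below the top edge, so the centroid depth is h_c = 1.9 + 0.371362 = 2.27136 m.
A = πr²/2 = π × 0.875²/2 = 1.20264 m².
Resultant F = γ·h_c·A = 10.05525 × 2.27136 × 1.20264 = 27.4672 kN.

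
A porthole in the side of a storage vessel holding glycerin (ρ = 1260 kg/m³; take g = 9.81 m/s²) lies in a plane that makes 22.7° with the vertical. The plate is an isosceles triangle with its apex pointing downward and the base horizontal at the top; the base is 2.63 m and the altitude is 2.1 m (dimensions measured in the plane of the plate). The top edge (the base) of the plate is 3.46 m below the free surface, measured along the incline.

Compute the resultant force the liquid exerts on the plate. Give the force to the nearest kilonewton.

F ≈ 131 kN

γ = ρg = 1260 × 9.81 / 1000 = 12.3606 kN/m³.
The plate makes 22.7° with the vertical, i.e. θ = 90° − 22.7° = 67.3° to the horizontal. Measuring y along the incline from the free-surface line, vertical depth h = y·sinθ with sinθ = 0.922538.
With the apex down, the centroid sits h/3 = 2.1/3 = 0.7 m below the base (the top edge), so y_c = 3.46 + 0.7 = 4.16 m and h_c = 4.16 × 0.922538 = 3.83776 m.
A = ½ × 2.63 × 2.1 = 2.7615 m².
Resultant F = γ·h_c·A = 12.3606 × 3.83776 × 2.7615 = 130.997 kN.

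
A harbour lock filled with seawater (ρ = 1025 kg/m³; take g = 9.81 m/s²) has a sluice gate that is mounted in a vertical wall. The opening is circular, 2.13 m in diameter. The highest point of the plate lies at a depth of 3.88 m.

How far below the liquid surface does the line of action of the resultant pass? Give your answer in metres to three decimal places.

γ = ρg = 1025 × 9.81 / 1000 = 10.05525 kN/m³.
The centroid is at the centre, 1.065 m below the top of the plate, so the centroid depth is h_c = 3.88 + 1.065 = 4.945 m.
A = π(1.065)² = 3.56327 m².
Resultant F = γ·h_c·A = 10.05525 × 4.945 × 3.56327 = 177.177 kN.
I_c = πr⁴/4 = π × 1.065⁴/4 = 1.01039 m⁴.
Centre of pressure: y_p = y_c + I_c/(y_c·A) = 4.945 + 1.01039/(4.945 × 3.56327) = 4.945 + 0.0573422 = 5.00234 m along the plane.

h_p = 5.002 m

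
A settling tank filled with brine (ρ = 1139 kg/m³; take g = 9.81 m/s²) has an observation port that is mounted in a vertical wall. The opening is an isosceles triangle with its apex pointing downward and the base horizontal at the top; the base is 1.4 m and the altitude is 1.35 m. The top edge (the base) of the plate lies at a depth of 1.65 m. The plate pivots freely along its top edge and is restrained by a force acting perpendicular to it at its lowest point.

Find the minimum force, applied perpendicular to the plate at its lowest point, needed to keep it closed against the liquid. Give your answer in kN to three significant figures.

γ = ρg = 1139 × 9.81 / 1000 = 11.17359 kN/m³.
With the apex down, the centroid sits h/3 = 1.35/3 = 0.45 m below the base (the top edge), so the centroid depth is h_c = 1.65 + 0.45 = 2.1 m.
A = ½ × 1.4 × 1.35 = 0.945 m².
Resultant F = γ·h_c·A = 11.17359 × 2.1 × 0.945 = 22.174 kN.
I_c = b·h³/36 = 1.4 × 1.35³/36 = 0.0956813 m⁴.
Centre of pressure: y_p = y_c + I_c/(y_c·A) = 2.1 + 0.0956813/(2.1 × 0.945) = 2.1 + 0.0482143 = 2.14821 m along the plane.
The resultant acts 0.45 + 0.0482143 = 0.498214 m (along the plate) below the hinge at the top edge, so the moment about the hinge is M = F × 0.498214 = 22.174 × 0.498214 = 11.0474 kN·m.
A normal force at the bottom, 1.35 m from the hinge, must supply this moment: P = 11.0474/1.35 = 8.18326 kN.

P ≈ 8.18 kN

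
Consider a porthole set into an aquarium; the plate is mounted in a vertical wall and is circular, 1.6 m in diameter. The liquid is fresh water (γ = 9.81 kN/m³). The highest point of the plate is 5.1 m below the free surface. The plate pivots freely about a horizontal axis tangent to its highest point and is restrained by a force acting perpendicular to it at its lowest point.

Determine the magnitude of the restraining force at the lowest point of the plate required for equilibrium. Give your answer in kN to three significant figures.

γ = 9.81 kN/m³.
The centroid is at the centre, 0.8 m below the top of the plate, so the centroid depth is h_c = 5.1 + 0.8 = 5.9 m.
A = π(0.8)² = 2.01062 m².
Resultant F = γ·h_c·A = 9.81 × 5.9 × 2.01062 = 116.373 kN.
I_c = πr⁴/4 = π × 0.8⁴/4 = 0.321699 m⁴.
Centre of pressure: y_p = y_c + I_c/(y_c·A) = 5.9 + 0.321699/(5.9 × 2.01062) = 5.9 + 0.0271186 = 5.92712 m along the plane.
The resultant acts 0.8 + 0.0271186 = 0.827119 m (along the plate) below the hinge at the top edge, so the moment about the hinge is M = F × 0.827119 = 116.373 × 0.827119 = 96.2543 kN·m.
A normal force at the bottom, 1.6 m from the hinge, must supply this moment: P = 96.2543/1.6 = 60.1589 kN.

P ≈ 60.2 kN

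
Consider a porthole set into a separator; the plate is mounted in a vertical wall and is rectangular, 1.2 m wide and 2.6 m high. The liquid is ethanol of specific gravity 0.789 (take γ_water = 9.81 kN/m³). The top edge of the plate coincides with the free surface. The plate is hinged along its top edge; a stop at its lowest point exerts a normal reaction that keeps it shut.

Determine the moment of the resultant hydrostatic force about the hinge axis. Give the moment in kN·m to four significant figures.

γ = 0.789 × 9.81 = 7.74009 kN/m³.
The centroid lies 2.6/2 = 1.3 m below the top edge, so the centroid depth is h_c = 1.3 m.
A = 1.2 × 2.6 = 3.12 m².
Resultant F = γ·h_c·A = 7.74009 × 1.3 × 3.12 = 31.3938 kN.
I_c = b·h³/12 = 1.2 × 2.6³/12 = 1.7576 m⁴.
Centre of pressure: y_p = y_c + I_c/(y_c·A) = 1.3 + 1.7576/(1.3 × 3.12) = 1.3 + 0.433333 = 1.73333 m along the plane.
The resultant acts 1.3 + 0.433333 = 1.73333 m (along the plate) below the hinge at the top edge, so the moment about the hinge is M = F × 1.73333 = 31.3938 × 1.73333 = 54.4158 kN·m.

M ≈ 54.42 kN·m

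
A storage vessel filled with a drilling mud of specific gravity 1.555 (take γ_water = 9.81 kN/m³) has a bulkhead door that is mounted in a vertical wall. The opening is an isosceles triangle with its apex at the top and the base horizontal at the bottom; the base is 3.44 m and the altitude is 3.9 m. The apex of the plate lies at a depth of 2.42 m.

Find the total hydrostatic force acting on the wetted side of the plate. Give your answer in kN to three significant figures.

F ≈ 514 kN

γ = 1.555 × 9.81 = 15.25455 kN/m³.
With the apex up, the centroid sits 2h/3 = 2 × 3.9/3 = 2.6 m below the apex, so the centroid depth is h_c = 2.42 + 2.6 = 5.02 m.
A = ½ × 3.44 × 3.9 = 6.708 m².
Resultant F = γ·h_c·A = 15.25455 × 5.02 × 6.708 = 513.684 kN.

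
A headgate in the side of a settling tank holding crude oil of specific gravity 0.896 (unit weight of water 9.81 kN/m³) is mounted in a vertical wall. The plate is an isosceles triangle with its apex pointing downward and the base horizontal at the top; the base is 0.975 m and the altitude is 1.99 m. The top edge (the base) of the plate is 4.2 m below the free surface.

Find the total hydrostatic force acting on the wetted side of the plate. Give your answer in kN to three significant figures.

F ≈ 41.5 kN

γ = 0.896 × 9.81 = 8.78976 kN/m³.
With the apex down, the centroid sits h/3 = 1.99/3 = 0.663333 m below the base (the top edge), so the centroid depth is h_c = 4.2 + 0.663333 = 4.86333 m.
A = ½ × 0.975 × 1.99 = 0.970125 m².
Resultant F = γ·h_c·A = 8.78976 × 4.86333 × 0.970125 = 41.4704 kN.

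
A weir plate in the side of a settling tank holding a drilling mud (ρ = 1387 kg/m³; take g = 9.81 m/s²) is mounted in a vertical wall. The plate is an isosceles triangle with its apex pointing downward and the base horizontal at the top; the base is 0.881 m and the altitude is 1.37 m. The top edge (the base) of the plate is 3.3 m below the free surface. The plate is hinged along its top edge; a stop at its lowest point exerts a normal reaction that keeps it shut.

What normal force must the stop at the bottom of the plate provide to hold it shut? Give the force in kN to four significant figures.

P ≈ 10.91 kN

γ = ρg = 1387 × 9.81 / 1000 = 13.60647 kN/m³.
With the apex down, the centroid sits h/3 = 1.37/3 = 0.456667 m below the base (the top edge), so the centroid depth is h_c = 3.3 + 0.456667 = 3.75667 m.
A = ½ × 0.881 × 1.37 = 0.603485 m².
Resultant F = γ·h_c·A = 13.60647 × 3.75667 × 0.603485 = 30.8471 kN.
I_c = b·h³/36 = 0.881 × 1.37³/36 = 0.0629267 m⁴.
Centre of pressure: y_p = y_c + I_c/(y_c·A) = 3.75667 + 0.0629267/(3.75667 × 0.603485) = 3.75667 + 0.0277565 = 3.78443 m along the plane.
The resultant acts 0.456667 + 0.0277565 = 0.484424 m (along the plate) below the hinge at the top edge, so the moment about the hinge is M = F × 0.484424 = 30.8471 × 0.484424 = 14.9431 kN·m.
A normal force at the bottom, 1.37 m from the hinge, must supply this moment: P = 14.9431/1.37 = 10.9074 kN.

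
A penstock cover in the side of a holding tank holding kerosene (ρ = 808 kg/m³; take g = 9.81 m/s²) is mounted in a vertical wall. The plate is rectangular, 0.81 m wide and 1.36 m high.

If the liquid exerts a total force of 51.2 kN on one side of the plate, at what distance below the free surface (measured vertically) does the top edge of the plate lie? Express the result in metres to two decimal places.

d_top ≈ 5.18 m

γ = ρg = 808 × 9.81 / 1000 = 7.92648 kN/m³.
A = 0.81 × 1.36 = 1.1016 m².
From F = γ·h_c·A, the centroid depth is h_c = 51.2/(7.92648 × 1.1016) = 5.86362 m.
The centroid lies 1.36/2 = 0.68 m below the top edge, so the top edge sits at h_top = 5.86362 − 0.68 = 5.18362 m below the surface.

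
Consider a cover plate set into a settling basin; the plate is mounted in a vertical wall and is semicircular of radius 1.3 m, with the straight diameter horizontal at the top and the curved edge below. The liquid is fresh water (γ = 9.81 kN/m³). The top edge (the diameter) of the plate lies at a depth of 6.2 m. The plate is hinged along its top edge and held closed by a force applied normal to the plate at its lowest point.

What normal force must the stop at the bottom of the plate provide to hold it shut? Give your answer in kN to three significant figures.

P ≈ 77.0 kN

γ = 9.81 kN/m³.
The centroid of a semicircle lies 4r/(3π) = 0.551737 m from the diameter, here below the top edge, so the centroid depth is h_c = 6.2 + 0.551737 = 6.75174 m.
A = πr²/2 = π × 1.3²/2 = 2.65465 m².
Resultant F = γ·h_c·A = 9.81 × 6.75174 × 2.65465 = 175.83 kN.
I_c = (π/8 − 8/(9π))·r⁴ = 0.109757 × 1.3⁴ = 0.313477 m⁴.
Centre of pressure: y_p = y_c + I_c/(y_c·A) = 6.75174 + 0.313477/(6.75174 × 2.65465) = 6.75174 + 0.0174897 = 6.76923 m along the plane.
The resultant acts 0.551737 + 0.0174897 = 0.569227 m (along the plate) below the hinge at the top edge, so the moment about the hinge is M = F × 0.569227 = 175.83 × 0.569227 = 100.087 kN·m.
A normal force at the bottom, 1.3 m from the hinge, must supply this moment: P = 100.087/1.3 = 76.99 kN.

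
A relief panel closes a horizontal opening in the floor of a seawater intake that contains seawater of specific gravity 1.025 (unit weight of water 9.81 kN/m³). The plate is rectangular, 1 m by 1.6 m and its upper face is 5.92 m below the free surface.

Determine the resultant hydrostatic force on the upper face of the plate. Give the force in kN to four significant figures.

γ = 1.025 × 9.81 = 10.05525 kN/m³.
The plate is horizontal, so pressure is uniform at p = γ·h = 10.05525 × 5.92 = 59.5271 kN/m².
A = 1 × 1.6 = 1.6 m².
F = p·A = 59.5271 × 1.6 = 95.2434 kN.

F ≈ 95.24 kN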